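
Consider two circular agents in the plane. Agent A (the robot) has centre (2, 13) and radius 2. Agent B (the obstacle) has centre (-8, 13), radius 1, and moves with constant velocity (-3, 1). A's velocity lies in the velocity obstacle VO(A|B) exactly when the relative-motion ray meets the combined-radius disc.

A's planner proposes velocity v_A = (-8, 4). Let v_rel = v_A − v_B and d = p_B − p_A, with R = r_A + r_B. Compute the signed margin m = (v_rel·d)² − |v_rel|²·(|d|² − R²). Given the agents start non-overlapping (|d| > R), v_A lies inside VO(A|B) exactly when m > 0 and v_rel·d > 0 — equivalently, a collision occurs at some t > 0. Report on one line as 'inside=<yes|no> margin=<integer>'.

d = (-10, 0),  |d|² = 100;  R = 2+1 = 3,  c = 100−3² = 91
v_rel = (-5, 3),  |v_rel|² = 34;  v_rel·d = (-5)·(-10) + (3)·(0) = 50
34·t² − 100·t + 91 = 0  ⇒  m = 50² − 34·91 = -594
m = -594 < 0,  v_rel·d = 50 > 0  ⇒  outside

inside=no margin=-594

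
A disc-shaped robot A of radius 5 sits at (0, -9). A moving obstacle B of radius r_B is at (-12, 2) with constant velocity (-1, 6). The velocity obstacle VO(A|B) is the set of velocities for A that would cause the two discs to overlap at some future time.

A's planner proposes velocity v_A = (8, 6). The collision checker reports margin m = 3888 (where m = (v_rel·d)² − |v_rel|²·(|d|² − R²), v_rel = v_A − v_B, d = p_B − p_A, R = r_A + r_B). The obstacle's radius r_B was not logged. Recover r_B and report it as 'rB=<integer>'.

m = 3888
d = (-12, 11);  v_rel = (9, 0),  |v_rel|² = 81
v_rel×d = (9)·(11) − (0)·(-12) = 99
since m = R²·81 − 99²:  R² = (9801 + 3888) / 81 = 169
R = √169 = 13  ⇒  r_B = 13 − 5 = 8

rB=8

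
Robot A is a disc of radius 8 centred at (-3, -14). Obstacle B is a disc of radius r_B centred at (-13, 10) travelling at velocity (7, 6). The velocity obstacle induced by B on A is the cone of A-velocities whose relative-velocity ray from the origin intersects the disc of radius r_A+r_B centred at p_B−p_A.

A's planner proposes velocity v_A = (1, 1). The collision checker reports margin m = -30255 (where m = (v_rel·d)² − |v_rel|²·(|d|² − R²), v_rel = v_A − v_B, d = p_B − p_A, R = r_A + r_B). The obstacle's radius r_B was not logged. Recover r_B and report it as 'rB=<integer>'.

m = -30255
d = (-10, 24);  v_rel = (-6, -5),  |v_rel|² = 61
v_rel×d = (-6)·(24) − (-5)·(-10) = -194
since m = R²·61 − (-194)²:  R² = (37636 + -30255) / 61 = 121
R = √121 = 11  ⇒  r_B = 11 − 8 = 3

rB=3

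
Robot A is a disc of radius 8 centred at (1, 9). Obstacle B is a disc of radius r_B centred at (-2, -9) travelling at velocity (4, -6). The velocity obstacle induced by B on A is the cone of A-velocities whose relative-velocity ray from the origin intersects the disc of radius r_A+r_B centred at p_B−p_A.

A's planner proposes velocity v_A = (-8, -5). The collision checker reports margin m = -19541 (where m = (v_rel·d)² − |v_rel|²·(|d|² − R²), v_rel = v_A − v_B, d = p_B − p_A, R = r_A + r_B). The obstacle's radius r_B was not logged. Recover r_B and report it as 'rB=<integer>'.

m = -19541
d = (-3, -18);  v_rel = (-12, 1),  |v_rel|² = 145
v_rel×d = (-12)·(-18) − (1)·(-3) = 219
since m = R²·145 − 219²:  R² = (47961 + -19541) / 145 = 196
R = √196 = 14  ⇒  r_B = 14 − 8 = 6

rB=6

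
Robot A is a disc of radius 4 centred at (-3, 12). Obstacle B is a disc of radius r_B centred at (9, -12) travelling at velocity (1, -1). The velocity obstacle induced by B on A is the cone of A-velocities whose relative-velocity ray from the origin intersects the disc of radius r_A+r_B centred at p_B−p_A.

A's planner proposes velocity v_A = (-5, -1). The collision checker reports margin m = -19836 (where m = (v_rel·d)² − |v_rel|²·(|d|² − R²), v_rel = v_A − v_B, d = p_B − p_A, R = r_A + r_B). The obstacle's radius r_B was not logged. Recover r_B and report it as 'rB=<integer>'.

m = -19836
d = (12, -24);  v_rel = (-6, 0),  |v_rel|² = 36
v_rel×d = (-6)·(-24) − (0)·(12) = 144
since m = R²·36 − 144²:  R² = (20736 + -19836) / 36 = 25
R = √25 = 5  ⇒  r_B = 5 − 4 = 1

rB=1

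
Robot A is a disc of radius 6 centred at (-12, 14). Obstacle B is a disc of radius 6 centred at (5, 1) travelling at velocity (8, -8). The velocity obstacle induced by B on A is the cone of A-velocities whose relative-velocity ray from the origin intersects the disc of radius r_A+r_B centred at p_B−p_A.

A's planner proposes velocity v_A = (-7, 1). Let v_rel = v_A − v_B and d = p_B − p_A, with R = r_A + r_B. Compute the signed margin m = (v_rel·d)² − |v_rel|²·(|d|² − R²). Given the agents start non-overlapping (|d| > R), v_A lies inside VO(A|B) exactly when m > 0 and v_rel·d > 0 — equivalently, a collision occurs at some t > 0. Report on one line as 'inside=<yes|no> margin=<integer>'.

d = (17, -13),  |d|² = 458;  R = 6+6 = 12,  c = 458−12² = 314
v_rel = (-15, 9),  |v_rel|² = 306;  v_rel·d = (-15)·(17) + (9)·(-13) = -372
306·t² + 744·t + 314 = 0  ⇒  m = (-372)² − 306·314 = 42300
m = 42300 > 0,  v_rel·d = -372 < 0  ⇒  outside

inside=no margin=42300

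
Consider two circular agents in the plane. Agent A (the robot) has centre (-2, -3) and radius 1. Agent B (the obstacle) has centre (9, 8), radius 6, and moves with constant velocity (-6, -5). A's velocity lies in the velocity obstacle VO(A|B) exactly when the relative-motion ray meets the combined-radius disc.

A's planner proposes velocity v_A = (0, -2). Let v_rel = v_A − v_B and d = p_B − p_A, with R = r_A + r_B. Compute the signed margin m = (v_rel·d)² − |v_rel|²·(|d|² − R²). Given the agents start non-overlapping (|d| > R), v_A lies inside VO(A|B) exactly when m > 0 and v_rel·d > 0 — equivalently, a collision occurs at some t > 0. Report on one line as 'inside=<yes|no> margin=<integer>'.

d = (11, 11),  |d|² = 242;  R = 1+6 = 7,  c = 242−7² = 193
v_rel = (6, 3),  |v_rel|² = 45;  v_rel·d = (6)·(11) + (3)·(11) = 99
45·t² − 198·t + 193 = 0  ⇒  m = 99² − 45·193 = 1116
m = 1116 > 0,  v_rel·d = 99 > 0  ⇒  inside

inside=yes margin=1116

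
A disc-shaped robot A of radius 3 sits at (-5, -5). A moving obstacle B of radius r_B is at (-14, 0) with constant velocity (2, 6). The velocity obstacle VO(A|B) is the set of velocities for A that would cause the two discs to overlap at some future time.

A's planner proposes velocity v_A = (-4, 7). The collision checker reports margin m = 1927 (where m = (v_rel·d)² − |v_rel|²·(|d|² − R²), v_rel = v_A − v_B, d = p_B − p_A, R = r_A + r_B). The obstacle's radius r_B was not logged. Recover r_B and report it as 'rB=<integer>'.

m = 1927
d = (-9, 5);  v_rel = (-6, 1),  |v_rel|² = 37
v_rel×d = (-6)·(5) − (1)·(-9) = -21
since m = R²·37 − (-21)²:  R² = (441 + 1927) / 37 = 64
R = √64 = 8  ⇒  r_B = 8 − 3 = 5

rB=5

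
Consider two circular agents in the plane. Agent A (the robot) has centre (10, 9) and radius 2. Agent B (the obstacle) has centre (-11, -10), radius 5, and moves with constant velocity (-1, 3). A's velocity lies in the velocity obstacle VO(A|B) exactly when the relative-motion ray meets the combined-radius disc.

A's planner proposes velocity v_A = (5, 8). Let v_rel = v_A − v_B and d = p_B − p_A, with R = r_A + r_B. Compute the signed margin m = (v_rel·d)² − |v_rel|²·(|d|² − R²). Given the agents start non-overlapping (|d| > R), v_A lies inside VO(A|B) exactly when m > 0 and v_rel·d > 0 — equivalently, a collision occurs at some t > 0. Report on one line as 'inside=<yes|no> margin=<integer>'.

d = (-21, -19),  |d|² = 802;  R = 2+5 = 7,  c = 802−7² = 753
v_rel = (6, 5),  |v_rel|² = 61;  v_rel·d = (6)·(-21) + (5)·(-19) = -221
61·t² + 442·t + 753 = 0  ⇒  m = (-221)² − 61·753 = 2908
m = 2908 > 0,  v_rel·d = -221 < 0  ⇒  outside

inside=no margin=2908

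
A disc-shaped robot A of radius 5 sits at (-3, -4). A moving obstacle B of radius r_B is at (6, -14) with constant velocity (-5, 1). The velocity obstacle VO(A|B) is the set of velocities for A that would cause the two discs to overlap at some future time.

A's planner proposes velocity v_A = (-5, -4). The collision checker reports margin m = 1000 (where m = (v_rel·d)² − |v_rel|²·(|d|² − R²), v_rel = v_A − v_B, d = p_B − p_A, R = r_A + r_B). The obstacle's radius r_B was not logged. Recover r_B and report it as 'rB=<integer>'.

m = 1000
d = (9, -10);  v_rel = (0, -5),  |v_rel|² = 25
v_rel×d = (0)·(-10) − (-5)·(9) = 45
since m = R²·25 − 45²:  R² = (2025 + 1000) / 25 = 121
R = √121 = 11  ⇒  r_B = 11 − 5 = 6

rB=6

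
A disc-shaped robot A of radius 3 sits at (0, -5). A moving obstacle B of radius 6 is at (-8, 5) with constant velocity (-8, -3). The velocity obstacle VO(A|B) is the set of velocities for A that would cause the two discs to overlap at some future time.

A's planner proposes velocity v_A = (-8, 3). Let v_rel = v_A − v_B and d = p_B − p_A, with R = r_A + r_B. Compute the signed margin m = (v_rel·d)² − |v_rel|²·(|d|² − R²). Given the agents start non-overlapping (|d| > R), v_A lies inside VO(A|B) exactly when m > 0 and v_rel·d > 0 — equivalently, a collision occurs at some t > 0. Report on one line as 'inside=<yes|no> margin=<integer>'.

d = (-8, 10),  |d|² = 164;  R = 3+6 = 9,  c = 164−9² = 83
v_rel = (0, 6),  |v_rel|² = 36;  v_rel·d = (0)·(-8) + (6)·(10) = 60
36·t² − 120·t + 83 = 0  ⇒  m = 60² − 36·83 = 612
m = 612 > 0,  v_rel·d = 60 > 0  ⇒  inside

inside=yes margin=612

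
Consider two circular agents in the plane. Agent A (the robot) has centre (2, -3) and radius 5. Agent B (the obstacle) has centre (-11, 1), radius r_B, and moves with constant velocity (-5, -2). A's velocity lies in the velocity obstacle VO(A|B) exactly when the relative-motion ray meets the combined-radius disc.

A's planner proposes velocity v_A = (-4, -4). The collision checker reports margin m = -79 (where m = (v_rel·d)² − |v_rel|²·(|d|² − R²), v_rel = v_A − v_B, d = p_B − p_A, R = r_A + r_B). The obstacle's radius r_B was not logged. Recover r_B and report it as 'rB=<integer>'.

m = -79
d = (-13, 4);  v_rel = (1, -2),  |v_rel|² = 5
v_rel×d = (1)·(4) − (-2)·(-13) = -22
since m = R²·5 − (-22)²:  R² = (484 + -79) / 5 = 81
R = √81 = 9  ⇒  r_B = 9 − 5 = 4

rB=4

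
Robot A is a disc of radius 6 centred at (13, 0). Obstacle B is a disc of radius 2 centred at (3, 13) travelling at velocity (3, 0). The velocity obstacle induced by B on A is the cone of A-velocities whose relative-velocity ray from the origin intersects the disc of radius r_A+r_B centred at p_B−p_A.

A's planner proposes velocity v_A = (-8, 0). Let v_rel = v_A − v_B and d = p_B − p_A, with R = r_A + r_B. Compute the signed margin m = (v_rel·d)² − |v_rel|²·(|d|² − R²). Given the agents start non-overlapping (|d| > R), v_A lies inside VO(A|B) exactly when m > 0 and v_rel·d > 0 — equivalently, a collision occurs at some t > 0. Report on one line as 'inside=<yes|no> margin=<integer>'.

d = (-10, 13),  |d|² = 269;  R = 6+2 = 8,  c = 269−8² = 205
v_rel = (-11, 0),  |v_rel|² = 121;  v_rel·d = (-11)·(-10) + (0)·(13) = 110
121·t² − 220·t + 205 = 0  ⇒  m = 110² − 121·205 = -12705
m = -12705 < 0,  v_rel·d = 110 > 0  ⇒  outside

inside=no margin=-12705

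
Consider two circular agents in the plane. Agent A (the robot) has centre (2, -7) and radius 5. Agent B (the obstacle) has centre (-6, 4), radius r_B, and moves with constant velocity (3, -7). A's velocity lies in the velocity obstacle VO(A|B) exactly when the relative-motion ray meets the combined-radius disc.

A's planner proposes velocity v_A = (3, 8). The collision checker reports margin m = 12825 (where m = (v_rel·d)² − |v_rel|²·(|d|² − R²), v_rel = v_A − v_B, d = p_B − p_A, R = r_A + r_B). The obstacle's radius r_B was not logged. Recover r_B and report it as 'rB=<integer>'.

m = 12825
d = (-8, 11);  v_rel = (0, 15),  |v_rel|² = 225
v_rel×d = (0)·(11) − (15)·(-8) = 120
since m = R²·225 − 120²:  R² = (14400 + 12825) / 225 = 121
R = √121 = 11  ⇒  r_B = 11 − 5 = 6

rB=6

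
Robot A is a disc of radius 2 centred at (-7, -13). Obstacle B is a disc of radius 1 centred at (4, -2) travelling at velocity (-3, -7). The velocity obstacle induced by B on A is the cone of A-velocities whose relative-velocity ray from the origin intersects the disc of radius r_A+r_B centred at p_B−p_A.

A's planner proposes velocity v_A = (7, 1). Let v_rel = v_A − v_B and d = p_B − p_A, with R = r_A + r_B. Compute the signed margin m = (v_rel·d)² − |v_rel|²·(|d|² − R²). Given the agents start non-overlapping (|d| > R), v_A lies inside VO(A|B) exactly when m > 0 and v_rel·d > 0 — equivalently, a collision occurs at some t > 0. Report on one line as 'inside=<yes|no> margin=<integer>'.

d = (11, 11),  |d|² = 242;  R = 2+1 = 3,  c = 242−3² = 233
v_rel = (10, 8),  |v_rel|² = 164;  v_rel·d = (10)·(11) + (8)·(11) = 198
164·t² − 396·t + 233 = 0  ⇒  m = 198² − 164·233 = 992
m = 992 > 0,  v_rel·d = 198 > 0  ⇒  inside

inside=yes margin=992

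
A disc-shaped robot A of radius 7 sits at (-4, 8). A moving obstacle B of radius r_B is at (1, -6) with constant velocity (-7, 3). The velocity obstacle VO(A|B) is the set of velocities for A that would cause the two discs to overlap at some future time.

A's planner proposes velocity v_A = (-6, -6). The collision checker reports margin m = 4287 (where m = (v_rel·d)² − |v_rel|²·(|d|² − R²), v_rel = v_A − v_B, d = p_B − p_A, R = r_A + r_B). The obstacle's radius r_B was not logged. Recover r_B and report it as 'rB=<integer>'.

m = 4287
d = (5, -14);  v_rel = (1, -9),  |v_rel|² = 82
v_rel×d = (1)·(-14) − (-9)·(5) = 31
since m = R²·82 − 31²:  R² = (961 + 4287) / 82 = 64
R = √64 = 8  ⇒  r_B = 8 − 7 = 1

rB=1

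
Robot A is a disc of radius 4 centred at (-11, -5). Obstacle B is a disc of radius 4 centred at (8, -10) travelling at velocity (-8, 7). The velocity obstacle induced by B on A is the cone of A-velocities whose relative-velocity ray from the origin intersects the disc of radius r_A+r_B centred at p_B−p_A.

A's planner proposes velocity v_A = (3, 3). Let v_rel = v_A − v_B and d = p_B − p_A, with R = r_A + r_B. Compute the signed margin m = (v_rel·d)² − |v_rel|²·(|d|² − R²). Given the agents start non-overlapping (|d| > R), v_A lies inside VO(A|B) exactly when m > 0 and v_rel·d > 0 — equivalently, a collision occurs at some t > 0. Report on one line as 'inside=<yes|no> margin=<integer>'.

d = (19, -5),  |d|² = 386;  R = 4+4 = 8,  c = 386−8² = 322
v_rel = (11, -4),  |v_rel|² = 137;  v_rel·d = (11)·(19) + (-4)·(-5) = 229
137·t² − 458·t + 322 = 0  ⇒  m = 229² − 137·322 = 8327
m = 8327 > 0,  v_rel·d = 229 > 0  ⇒  inside

inside=yes margin=8327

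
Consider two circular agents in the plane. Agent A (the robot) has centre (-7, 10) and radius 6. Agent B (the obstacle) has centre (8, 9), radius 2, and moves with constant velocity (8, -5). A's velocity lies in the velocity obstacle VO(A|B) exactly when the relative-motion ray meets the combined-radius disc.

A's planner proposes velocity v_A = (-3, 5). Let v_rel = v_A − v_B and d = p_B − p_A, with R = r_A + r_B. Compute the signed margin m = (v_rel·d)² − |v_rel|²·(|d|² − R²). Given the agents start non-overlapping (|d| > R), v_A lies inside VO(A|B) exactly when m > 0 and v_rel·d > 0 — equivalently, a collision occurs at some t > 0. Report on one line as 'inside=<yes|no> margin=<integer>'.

d = (15, -1),  |d|² = 226;  R = 6+2 = 8,  c = 226−8² = 162
v_rel = (-11, 10),  |v_rel|² = 221;  v_rel·d = (-11)·(15) + (10)·(-1) = -175
221·t² + 350·t + 162 = 0  ⇒  m = (-175)² − 221·162 = -5177
m = -5177 < 0,  v_rel·d = -175 < 0  ⇒  outside

inside=no margin=-5177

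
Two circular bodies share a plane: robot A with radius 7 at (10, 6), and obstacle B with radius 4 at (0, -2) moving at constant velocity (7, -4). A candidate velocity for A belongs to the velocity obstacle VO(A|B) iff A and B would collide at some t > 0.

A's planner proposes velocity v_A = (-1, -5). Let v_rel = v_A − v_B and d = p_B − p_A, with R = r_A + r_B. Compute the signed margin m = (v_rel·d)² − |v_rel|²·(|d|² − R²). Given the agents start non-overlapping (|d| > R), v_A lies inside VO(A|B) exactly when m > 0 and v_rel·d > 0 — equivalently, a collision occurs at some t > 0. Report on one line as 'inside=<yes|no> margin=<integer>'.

d = (-10, -8),  |d|² = 164;  R = 7+4 = 11,  c = 164−11² = 43
v_rel = (-8, -1),  |v_rel|² = 65;  v_rel·d = (-8)·(-10) + (-1)·(-8) = 88
65·t² − 176·t + 43 = 0  ⇒  m = 88² − 65·43 = 4949
m = 4949 > 0,  v_rel·d = 88 > 0  ⇒  inside

inside=yes margin=4949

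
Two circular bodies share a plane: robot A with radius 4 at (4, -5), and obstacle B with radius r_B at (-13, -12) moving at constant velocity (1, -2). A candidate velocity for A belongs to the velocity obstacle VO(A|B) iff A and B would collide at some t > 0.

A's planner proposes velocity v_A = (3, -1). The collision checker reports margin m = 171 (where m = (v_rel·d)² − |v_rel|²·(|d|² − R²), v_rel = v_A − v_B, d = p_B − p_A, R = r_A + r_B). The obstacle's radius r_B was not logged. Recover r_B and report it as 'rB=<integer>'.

m = 171
d = (-17, -7);  v_rel = (2, 1),  |v_rel|² = 5
v_rel×d = (2)·(-7) − (1)·(-17) = 3
since m = R²·5 − 3²:  R² = (9 + 171) / 5 = 36
R = √36 = 6  ⇒  r_B = 6 − 4 = 2

rB=2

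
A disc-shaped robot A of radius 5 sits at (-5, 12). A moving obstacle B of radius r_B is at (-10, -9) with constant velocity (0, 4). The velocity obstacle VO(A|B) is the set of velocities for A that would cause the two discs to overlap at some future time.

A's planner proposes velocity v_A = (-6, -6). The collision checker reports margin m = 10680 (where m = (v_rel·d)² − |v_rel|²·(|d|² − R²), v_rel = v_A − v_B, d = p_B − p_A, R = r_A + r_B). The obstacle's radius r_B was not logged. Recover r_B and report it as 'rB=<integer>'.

m = 10680
d = (-5, -21);  v_rel = (-6, -10),  |v_rel|² = 136
v_rel×d = (-6)·(-21) − (-10)·(-5) = 76
since m = R²·136 − 76²:  R² = (5776 + 10680) / 136 = 121
R = √121 = 11  ⇒  r_B = 11 − 5 = 6

rB=6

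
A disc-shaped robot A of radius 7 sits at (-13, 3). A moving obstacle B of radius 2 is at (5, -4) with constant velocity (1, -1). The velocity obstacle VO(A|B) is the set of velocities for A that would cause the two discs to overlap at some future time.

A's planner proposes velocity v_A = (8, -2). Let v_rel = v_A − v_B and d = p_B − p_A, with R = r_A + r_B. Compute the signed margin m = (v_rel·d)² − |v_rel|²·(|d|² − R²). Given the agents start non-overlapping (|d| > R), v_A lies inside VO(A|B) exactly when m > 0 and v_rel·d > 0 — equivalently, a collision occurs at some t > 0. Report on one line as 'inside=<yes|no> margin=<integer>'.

d = (18, -7),  |d|² = 373;  R = 7+2 = 9,  c = 373−9² = 292
v_rel = (7, -1),  |v_rel|² = 50;  v_rel·d = (7)·(18) + (-1)·(-7) = 133
50·t² − 266·t + 292 = 0  ⇒  m = 133² − 50·292 = 3089
m = 3089 > 0,  v_rel·d = 133 > 0  ⇒  inside

inside=yes margin=3089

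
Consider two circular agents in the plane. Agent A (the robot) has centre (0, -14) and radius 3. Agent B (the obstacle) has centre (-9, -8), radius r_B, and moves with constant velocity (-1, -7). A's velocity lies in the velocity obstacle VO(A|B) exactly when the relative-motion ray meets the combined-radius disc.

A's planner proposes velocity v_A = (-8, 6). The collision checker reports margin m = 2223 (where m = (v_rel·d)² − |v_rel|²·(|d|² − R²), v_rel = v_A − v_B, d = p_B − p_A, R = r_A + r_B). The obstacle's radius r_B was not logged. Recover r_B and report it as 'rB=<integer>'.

m = 2223
d = (-9, 6);  v_rel = (-7, 13),  |v_rel|² = 218
v_rel×d = (-7)·(6) − (13)·(-9) = 75
since m = R²·218 − 75²:  R² = (5625 + 2223) / 218 = 36
R = √36 = 6  ⇒  r_B = 6 − 3 = 3

rB=3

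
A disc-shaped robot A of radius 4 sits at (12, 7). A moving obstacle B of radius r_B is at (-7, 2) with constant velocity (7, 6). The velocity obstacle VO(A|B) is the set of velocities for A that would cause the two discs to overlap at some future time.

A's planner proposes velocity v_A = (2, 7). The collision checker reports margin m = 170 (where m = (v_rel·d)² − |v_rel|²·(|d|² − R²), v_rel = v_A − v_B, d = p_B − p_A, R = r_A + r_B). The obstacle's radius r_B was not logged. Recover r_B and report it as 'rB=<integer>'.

m = 170
d = (-19, -5);  v_rel = (-5, 1),  |v_rel|² = 26
v_rel×d = (-5)·(-5) − (1)·(-19) = 44
since m = R²·26 − 44²:  R² = (1936 + 170) / 26 = 81
R = √81 = 9  ⇒  r_B = 9 − 4 = 5

rB=5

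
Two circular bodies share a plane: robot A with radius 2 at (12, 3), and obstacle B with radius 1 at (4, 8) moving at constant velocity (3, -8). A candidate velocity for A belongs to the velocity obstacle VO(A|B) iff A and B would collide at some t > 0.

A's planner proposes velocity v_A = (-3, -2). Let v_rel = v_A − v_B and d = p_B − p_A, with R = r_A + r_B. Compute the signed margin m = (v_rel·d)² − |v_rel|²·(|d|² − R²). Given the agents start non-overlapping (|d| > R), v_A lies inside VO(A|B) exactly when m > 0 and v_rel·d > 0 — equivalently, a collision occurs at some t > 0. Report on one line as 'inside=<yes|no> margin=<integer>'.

d = (-8, 5),  |d|² = 89;  R = 2+1 = 3,  c = 89−3² = 80
v_rel = (-6, 6),  |v_rel|² = 72;  v_rel·d = (-6)·(-8) + (6)·(5) = 78
72·t² − 156·t + 80 = 0  ⇒  m = 78² − 72·80 = 324
m = 324 > 0,  v_rel·d = 78 > 0  ⇒  inside

inside=yes margin=324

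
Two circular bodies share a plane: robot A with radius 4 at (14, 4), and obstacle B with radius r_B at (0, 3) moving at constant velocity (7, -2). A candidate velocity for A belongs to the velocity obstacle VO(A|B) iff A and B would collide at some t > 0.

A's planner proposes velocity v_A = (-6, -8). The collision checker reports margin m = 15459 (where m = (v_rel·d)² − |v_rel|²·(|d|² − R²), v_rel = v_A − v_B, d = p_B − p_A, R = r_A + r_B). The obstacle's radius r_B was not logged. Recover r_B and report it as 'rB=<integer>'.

m = 15459
d = (-14, -1);  v_rel = (-13, -6),  |v_rel|² = 205
v_rel×d = (-13)·(-1) − (-6)·(-14) = -71
since m = R²·205 − (-71)²:  R² = (5041 + 15459) / 205 = 100
R = √100 = 10  ⇒  r_B = 10 − 4 = 6

rB=6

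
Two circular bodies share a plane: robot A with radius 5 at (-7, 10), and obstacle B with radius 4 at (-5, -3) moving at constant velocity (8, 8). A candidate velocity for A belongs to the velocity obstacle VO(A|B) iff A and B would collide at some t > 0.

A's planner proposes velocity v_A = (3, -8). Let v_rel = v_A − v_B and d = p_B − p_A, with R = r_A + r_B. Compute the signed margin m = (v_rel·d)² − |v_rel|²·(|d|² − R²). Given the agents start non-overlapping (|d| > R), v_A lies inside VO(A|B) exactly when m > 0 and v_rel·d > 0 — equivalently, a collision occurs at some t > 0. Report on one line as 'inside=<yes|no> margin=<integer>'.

d = (2, -13),  |d|² = 173;  R = 5+4 = 9,  c = 173−9² = 92
v_rel = (-5, -16),  |v_rel|² = 281;  v_rel·d = (-5)·(2) + (-16)·(-13) = 198
281·t² − 396·t + 92 = 0  ⇒  m = 198² − 281·92 = 13352
m = 13352 > 0,  v_rel·d = 198 > 0  ⇒  inside

inside=yes margin=13352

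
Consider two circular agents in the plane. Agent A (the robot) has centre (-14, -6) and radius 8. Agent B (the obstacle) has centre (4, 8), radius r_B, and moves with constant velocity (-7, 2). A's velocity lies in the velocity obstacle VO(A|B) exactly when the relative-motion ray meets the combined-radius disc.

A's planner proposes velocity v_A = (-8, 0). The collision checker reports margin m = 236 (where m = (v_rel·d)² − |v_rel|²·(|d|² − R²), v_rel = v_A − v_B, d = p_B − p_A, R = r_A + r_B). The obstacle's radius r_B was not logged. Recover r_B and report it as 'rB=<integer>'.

m = 236
d = (18, 14);  v_rel = (-1, -2),  |v_rel|² = 5
v_rel×d = (-1)·(14) − (-2)·(18) = 22
since m = R²·5 − 22²:  R² = (484 + 236) / 5 = 144
R = √144 = 12  ⇒  r_B = 12 − 8 = 4

rB=4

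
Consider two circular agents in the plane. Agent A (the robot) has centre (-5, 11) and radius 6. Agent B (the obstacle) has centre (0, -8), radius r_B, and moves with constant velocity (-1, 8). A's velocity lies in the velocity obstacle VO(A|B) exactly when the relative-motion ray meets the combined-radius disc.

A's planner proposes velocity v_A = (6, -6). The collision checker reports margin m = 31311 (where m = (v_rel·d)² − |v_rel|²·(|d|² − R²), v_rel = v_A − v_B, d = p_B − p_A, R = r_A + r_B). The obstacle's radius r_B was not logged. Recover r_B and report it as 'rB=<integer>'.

m = 31311
d = (5, -19);  v_rel = (7, -14),  |v_rel|² = 245
v_rel×d = (7)·(-19) − (-14)·(5) = -63
since m = R²·245 − (-63)²:  R² = (3969 + 31311) / 245 = 144
R = √144 = 12  ⇒  r_B = 12 − 6 = 6

rB=6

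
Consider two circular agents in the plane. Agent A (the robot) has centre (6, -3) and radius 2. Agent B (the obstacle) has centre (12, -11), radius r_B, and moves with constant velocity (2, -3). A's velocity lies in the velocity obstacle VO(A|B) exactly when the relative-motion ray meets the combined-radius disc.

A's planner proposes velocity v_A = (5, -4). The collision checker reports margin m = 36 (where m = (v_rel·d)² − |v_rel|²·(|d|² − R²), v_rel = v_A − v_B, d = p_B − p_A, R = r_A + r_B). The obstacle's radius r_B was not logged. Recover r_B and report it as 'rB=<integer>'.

m = 36
d = (6, -8);  v_rel = (3, -1),  |v_rel|² = 10
v_rel×d = (3)·(-8) − (-1)·(6) = -18
since m = R²·10 − (-18)²:  R² = (324 + 36) / 10 = 36
R = √36 = 6  ⇒  r_B = 6 − 2 = 4

rB=4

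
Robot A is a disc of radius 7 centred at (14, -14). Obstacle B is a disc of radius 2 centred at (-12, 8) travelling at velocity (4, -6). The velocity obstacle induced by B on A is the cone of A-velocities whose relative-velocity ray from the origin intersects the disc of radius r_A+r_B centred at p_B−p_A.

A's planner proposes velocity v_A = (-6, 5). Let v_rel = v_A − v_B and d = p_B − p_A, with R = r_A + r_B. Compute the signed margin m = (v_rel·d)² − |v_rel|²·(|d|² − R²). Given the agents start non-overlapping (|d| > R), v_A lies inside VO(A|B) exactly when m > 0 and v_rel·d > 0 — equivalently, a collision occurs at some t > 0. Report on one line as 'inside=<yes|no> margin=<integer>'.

d = (-26, 22),  |d|² = 1160;  R = 7+2 = 9,  c = 1160−9² = 1079
v_rel = (-10, 11),  |v_rel|² = 221;  v_rel·d = (-10)·(-26) + (11)·(22) = 502
221·t² − 1004·t + 1079 = 0  ⇒  m = 502² − 221·1079 = 13545
m = 13545 > 0,  v_rel·d = 502 > 0  ⇒  inside

inside=yes margin=13545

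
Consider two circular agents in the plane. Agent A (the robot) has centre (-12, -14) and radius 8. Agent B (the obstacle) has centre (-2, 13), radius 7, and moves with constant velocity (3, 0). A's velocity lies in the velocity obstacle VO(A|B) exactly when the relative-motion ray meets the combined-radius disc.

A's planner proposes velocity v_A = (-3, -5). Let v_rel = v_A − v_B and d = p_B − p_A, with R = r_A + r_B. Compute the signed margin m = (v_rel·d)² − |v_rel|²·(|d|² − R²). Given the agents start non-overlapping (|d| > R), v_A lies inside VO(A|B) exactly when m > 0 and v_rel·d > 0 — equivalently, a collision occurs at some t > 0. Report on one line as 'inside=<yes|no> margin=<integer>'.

d = (10, 27),  |d|² = 829;  R = 8+7 = 15,  c = 829−15² = 604
v_rel = (-6, -5),  |v_rel|² = 61;  v_rel·d = (-6)·(10) + (-5)·(27) = -195
61·t² + 390·t + 604 = 0  ⇒  m = (-195)² − 61·604 = 1181
m = 1181 > 0,  v_rel·d = -195 < 0  ⇒  outside

inside=no margin=1181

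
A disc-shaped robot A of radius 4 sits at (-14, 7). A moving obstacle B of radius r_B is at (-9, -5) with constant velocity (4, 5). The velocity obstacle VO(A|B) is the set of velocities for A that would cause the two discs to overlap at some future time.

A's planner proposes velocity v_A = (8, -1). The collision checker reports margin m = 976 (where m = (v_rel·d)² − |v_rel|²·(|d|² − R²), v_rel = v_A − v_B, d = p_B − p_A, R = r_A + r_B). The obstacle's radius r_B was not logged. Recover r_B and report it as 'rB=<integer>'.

m = 976
d = (5, -12);  v_rel = (4, -6),  |v_rel|² = 52
v_rel×d = (4)·(-12) − (-6)·(5) = -18
since m = R²·52 − (-18)²:  R² = (324 + 976) / 52 = 25
R = √25 = 5  ⇒  r_B = 5 − 4 = 1

rB=1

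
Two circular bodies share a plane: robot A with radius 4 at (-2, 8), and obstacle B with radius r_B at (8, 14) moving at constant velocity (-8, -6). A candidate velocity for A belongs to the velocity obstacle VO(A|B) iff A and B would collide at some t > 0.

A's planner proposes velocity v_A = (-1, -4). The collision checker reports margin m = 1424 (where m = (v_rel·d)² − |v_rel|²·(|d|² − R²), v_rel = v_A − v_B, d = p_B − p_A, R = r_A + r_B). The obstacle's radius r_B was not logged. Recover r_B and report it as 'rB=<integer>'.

m = 1424
d = (10, 6);  v_rel = (7, 2),  |v_rel|² = 53
v_rel×d = (7)·(6) − (2)·(10) = 22
since m = R²·53 − 22²:  R² = (484 + 1424) / 53 = 36
R = √36 = 6  ⇒  r_B = 6 − 4 = 2

rB=2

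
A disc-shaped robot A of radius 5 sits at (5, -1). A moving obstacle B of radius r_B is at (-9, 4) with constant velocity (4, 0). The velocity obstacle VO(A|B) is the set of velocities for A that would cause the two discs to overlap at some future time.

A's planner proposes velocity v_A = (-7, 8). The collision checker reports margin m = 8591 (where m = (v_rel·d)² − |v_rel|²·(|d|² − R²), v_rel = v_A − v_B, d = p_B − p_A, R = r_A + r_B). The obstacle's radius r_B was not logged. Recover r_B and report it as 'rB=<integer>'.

m = 8591
d = (-14, 5);  v_rel = (-11, 8),  |v_rel|² = 185
v_rel×d = (-11)·(5) − (8)·(-14) = 57
since m = R²·185 − 57²:  R² = (3249 + 8591) / 185 = 64
R = √64 = 8  ⇒  r_B = 8 − 5 = 3

rB=3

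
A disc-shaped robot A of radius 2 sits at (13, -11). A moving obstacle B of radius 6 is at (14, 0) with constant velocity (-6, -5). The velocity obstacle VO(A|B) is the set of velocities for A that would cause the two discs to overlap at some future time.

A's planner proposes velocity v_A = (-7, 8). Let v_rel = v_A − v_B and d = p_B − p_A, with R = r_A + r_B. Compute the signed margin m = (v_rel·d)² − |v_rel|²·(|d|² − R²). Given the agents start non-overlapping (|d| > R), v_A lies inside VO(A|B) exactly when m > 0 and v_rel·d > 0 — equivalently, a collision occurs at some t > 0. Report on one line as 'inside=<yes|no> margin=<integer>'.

d = (1, 11),  |d|² = 122;  R = 2+6 = 8,  c = 122−8² = 58
v_rel = (-1, 13),  |v_rel|² = 170;  v_rel·d = (-1)·(1) + (13)·(11) = 142
170·t² − 284·t + 58 = 0  ⇒  m = 142² − 170·58 = 10304
m = 10304 > 0,  v_rel·d = 142 > 0  ⇒  inside

inside=yes margin=10304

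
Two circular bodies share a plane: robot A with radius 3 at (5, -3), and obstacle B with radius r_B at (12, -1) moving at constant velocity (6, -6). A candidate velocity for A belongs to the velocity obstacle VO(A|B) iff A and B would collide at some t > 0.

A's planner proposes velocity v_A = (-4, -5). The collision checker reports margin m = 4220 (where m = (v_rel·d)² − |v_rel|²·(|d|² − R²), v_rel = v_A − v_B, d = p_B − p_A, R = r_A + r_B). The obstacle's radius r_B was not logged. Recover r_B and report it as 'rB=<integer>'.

m = 4220
d = (7, 2);  v_rel = (-10, 1),  |v_rel|² = 101
v_rel×d = (-10)·(2) − (1)·(7) = -27
since m = R²·101 − (-27)²:  R² = (729 + 4220) / 101 = 49
R = √49 = 7  ⇒  r_B = 7 − 3 = 4

rB=4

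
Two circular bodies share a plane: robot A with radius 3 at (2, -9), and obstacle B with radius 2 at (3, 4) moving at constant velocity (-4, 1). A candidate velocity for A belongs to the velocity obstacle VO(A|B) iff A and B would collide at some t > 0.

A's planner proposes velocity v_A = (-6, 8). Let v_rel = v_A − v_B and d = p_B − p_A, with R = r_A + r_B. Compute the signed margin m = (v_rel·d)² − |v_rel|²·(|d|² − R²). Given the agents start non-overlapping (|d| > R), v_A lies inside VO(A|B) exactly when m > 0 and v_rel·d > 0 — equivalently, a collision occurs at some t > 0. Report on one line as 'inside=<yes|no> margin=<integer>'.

d = (1, 13),  |d|² = 170;  R = 3+2 = 5,  c = 170−5² = 145
v_rel = (-2, 7),  |v_rel|² = 53;  v_rel·d = (-2)·(1) + (7)·(13) = 89
53·t² − 178·t + 145 = 0  ⇒  m = 89² − 53·145 = 236
m = 236 > 0,  v_rel·d = 89 > 0  ⇒  inside

inside=yes margin=236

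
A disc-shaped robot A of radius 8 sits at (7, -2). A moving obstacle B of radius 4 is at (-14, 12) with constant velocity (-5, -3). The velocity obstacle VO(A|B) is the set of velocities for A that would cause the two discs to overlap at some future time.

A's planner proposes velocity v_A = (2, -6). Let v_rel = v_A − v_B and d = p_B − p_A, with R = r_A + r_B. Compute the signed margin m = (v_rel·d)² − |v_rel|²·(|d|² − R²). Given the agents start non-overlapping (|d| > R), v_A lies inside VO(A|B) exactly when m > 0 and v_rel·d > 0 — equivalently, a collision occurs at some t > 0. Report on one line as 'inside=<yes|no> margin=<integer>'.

d = (-21, 14),  |d|² = 637;  R = 8+4 = 12,  c = 637−12² = 493
v_rel = (7, -3),  |v_rel|² = 58;  v_rel·d = (7)·(-21) + (-3)·(14) = -189
58·t² + 378·t + 493 = 0  ⇒  m = (-189)² − 58·493 = 7127
m = 7127 > 0,  v_rel·d = -189 < 0  ⇒  outside

inside=no margin=7127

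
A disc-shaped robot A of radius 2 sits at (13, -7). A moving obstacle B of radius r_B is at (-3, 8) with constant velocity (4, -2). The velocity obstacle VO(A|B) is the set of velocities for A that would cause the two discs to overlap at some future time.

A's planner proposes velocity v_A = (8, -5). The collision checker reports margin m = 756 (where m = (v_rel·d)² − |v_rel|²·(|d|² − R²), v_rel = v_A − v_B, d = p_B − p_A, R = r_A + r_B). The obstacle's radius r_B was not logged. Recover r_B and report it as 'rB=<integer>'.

m = 756
d = (-16, 15);  v_rel = (4, -3),  |v_rel|² = 25
v_rel×d = (4)·(15) − (-3)·(-16) = 12
since m = R²·25 − 12²:  R² = (144 + 756) / 25 = 36
R = √36 = 6  ⇒  r_B = 6 − 2 = 4

rB=4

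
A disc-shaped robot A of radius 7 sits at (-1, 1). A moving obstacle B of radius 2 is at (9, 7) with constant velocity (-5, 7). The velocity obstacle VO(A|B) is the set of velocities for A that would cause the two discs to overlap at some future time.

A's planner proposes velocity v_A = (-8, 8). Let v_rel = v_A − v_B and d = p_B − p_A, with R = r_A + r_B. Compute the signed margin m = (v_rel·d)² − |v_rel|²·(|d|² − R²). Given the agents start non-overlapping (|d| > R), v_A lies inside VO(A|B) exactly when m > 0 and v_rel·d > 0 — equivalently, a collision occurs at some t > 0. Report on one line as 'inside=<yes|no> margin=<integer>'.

d = (10, 6),  |d|² = 136;  R = 7+2 = 9,  c = 136−9² = 55
v_rel = (-3, 1),  |v_rel|² = 10;  v_rel·d = (-3)·(10) + (1)·(6) = -24
10·t² + 48·t + 55 = 0  ⇒  m = (-24)² − 10·55 = 26
m = 26 > 0,  v_rel·d = -24 < 0  ⇒  outside

inside=no margin=26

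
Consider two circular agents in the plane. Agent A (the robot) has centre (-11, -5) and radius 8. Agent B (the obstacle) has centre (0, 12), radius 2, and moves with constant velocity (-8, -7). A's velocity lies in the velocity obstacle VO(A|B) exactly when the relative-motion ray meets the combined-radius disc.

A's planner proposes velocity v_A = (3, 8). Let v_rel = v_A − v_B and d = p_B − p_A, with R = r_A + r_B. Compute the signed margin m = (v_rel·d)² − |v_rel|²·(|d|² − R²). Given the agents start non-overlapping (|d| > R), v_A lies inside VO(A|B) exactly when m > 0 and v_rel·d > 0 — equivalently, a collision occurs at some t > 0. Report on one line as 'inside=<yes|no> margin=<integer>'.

d = (11, 17),  |d|² = 410;  R = 8+2 = 10,  c = 410−10² = 310
v_rel = (11, 15),  |v_rel|² = 346;  v_rel·d = (11)·(11) + (15)·(17) = 376
346·t² − 752·t + 310 = 0  ⇒  m = 376² − 346·310 = 34116
m = 34116 > 0,  v_rel·d = 376 > 0  ⇒  inside

inside=yes margin=34116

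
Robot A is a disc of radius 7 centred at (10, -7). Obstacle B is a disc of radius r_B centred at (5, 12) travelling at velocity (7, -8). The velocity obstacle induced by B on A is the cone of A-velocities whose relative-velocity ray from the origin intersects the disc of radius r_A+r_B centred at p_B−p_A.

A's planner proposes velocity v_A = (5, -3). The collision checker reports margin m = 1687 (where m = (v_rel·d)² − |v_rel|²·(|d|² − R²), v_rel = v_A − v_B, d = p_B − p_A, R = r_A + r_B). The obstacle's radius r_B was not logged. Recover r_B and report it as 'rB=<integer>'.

m = 1687
d = (-5, 19);  v_rel = (-2, 5),  |v_rel|² = 29
v_rel×d = (-2)·(19) − (5)·(-5) = -13
since m = R²·29 − (-13)²:  R² = (169 + 1687) / 29 = 64
R = √64 = 8  ⇒  r_B = 8 − 7 = 1

rB=1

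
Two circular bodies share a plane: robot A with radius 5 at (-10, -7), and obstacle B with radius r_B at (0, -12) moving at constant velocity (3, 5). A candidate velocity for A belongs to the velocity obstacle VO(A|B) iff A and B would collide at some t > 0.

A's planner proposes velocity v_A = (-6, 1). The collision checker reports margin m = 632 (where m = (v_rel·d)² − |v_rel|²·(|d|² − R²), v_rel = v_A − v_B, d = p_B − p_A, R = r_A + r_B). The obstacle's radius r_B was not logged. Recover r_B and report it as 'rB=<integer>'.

m = 632
d = (10, -5);  v_rel = (-9, -4),  |v_rel|² = 97
v_rel×d = (-9)·(-5) − (-4)·(10) = 85
since m = R²·97 − 85²:  R² = (7225 + 632) / 97 = 81
R = √81 = 9  ⇒  r_B = 9 − 5 = 4

rB=4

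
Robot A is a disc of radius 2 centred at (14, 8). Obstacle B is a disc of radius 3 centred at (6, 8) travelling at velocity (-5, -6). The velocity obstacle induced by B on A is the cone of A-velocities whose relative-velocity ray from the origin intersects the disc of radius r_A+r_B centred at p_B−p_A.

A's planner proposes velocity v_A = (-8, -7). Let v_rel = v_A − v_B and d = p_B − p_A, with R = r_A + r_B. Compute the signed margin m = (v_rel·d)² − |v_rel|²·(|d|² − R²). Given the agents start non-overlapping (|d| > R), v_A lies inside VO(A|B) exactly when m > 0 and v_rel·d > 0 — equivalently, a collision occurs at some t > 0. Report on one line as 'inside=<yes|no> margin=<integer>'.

d = (-8, 0),  |d|² = 64;  R = 2+3 = 5,  c = 64−5² = 39
v_rel = (-3, -1),  |v_rel|² = 10;  v_rel·d = (-3)·(-8) + (-1)·(0) = 24
10·t² − 48·t + 39 = 0  ⇒  m = 24² − 10·39 = 186
m = 186 > 0,  v_rel·d = 24 > 0  ⇒  inside

inside=yes margin=186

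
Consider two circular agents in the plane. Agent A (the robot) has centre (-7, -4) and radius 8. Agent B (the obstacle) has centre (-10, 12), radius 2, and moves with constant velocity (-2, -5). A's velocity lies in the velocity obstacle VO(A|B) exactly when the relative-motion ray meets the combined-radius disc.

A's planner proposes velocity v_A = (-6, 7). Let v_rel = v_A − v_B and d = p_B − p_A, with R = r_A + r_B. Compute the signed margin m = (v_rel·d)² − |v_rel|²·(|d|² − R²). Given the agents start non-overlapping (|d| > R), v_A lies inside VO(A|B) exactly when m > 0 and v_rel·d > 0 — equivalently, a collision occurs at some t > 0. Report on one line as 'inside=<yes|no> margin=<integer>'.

d = (-3, 16),  |d|² = 265;  R = 8+2 = 10,  c = 265−10² = 165
v_rel = (-4, 12),  |v_rel|² = 160;  v_rel·d = (-4)·(-3) + (12)·(16) = 204
160·t² − 408·t + 165 = 0  ⇒  m = 204² − 160·165 = 15216
m = 15216 > 0,  v_rel·d = 204 > 0  ⇒  inside

inside=yes margin=15216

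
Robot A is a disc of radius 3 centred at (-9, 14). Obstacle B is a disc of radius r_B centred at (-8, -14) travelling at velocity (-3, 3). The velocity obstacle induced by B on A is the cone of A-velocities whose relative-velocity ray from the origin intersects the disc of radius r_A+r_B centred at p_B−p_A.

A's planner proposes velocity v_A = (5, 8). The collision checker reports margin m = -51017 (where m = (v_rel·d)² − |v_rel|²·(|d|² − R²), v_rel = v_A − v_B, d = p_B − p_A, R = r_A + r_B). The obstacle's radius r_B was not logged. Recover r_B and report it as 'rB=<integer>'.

m = -51017
d = (1, -28);  v_rel = (8, 5),  |v_rel|² = 89
v_rel×d = (8)·(-28) − (5)·(1) = -229
since m = R²·89 − (-229)²:  R² = (52441 + -51017) / 89 = 16
R = √16 = 4  ⇒  r_B = 4 − 3 = 1

rB=1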